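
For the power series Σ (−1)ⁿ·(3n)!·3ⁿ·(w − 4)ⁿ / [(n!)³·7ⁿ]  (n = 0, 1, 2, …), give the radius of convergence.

R = 7/81

Apply the ratio test: |a_{n+1}| / |a_n| = (3n+1)·(3n+2)·(3n+3)/(n+1)³ · 3/7, which tends to 81/7 as n → ∞.
Thus R = 1/(81/7) = 7/81.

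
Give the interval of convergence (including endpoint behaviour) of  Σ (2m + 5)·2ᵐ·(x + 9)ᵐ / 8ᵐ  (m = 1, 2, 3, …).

(-13, -5)

Ratio test: |a_{m+1}/a_m| = [(2(m+1) + 5)/(2m + 5)] · 2/8 → 1/4 as m → ∞.
Convergence for |x + 9| · 1/4 < 1, i.e. |x + 9| < 4. So R = 4.
At x = -5: the terms have absolute value of order m, which does not tend to 0, so the series diverges by the divergence test.
Endpoint x = -13: the terms have absolute value of order m, which does not tend to 0, so the series diverges by the divergence test.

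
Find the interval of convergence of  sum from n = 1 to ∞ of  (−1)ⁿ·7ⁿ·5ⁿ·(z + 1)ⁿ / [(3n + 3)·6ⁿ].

(-41/35, -29/35]

By the ratio test, |a_{n+1}/a_n| = [(3n + 3)/(3(n+1) + 3)] · 7·5/6 → 35/6.
Thus R = 1/(35/6) = 6/35.
Check z = -29/35: an alternating series whose terms decrease to 0 in absolute value, so it converges by the Leibniz criterion.
When z = -41/35, the terms are asymptotic to a nonzero constant times 1/n, so the series diverges by limit comparison with Σ 1/n.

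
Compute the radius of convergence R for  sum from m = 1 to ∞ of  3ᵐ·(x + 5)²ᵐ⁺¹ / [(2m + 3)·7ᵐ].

Ratio test: |a_{m+1}/a_m| = [(2m + 3)/(2(m+1) + 3)] · 3/7 → 3/7 as m → ∞.
Since the exponent of (x + 5) increases by 2 each term, convergence requires |x + 5|² < 7/3, hence R = √21/3.

R = √21/3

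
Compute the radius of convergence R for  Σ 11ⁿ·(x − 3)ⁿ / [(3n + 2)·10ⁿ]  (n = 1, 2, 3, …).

By the ratio test, |a_{n+1}/a_n| = [(3n + 2)/(3(n+1) + 2)] · 11/10 → 11/10.
Hence the series converges for |x − 3| < 1/(11/10) = 10/11, so the radius of convergence is 10/11.

R = 10/11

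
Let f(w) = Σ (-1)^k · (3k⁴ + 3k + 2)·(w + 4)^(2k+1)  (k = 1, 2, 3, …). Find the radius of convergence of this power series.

R = 1

The ratio of consecutive coefficients is (3(k+1)⁴ + 3(k+1) + 2)/(3k⁴ + 3k + 2) → 1.
Successive powers of (w + 4) differ by 2, so the series converges when |w + 4|² · 1 < 1, i.e. |w + 4| < √(1) = 1. So R = 1.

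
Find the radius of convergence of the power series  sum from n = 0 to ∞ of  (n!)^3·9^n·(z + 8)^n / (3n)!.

By the ratio test, |a_{n+1}/a_n| = (n+1)³/[(3n+1)·(3n+2)·(3n+3)] · 9 → 1/3.
Thus R = 1/(1/3) = 3.

R = 3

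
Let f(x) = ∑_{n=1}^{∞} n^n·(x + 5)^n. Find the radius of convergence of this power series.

Applying the root test, |a_n|^(1/n) = n → ∞.
Since the n-th root of |a_n| is unbounded, the series converges only at x = -5; R = 0.

R = 0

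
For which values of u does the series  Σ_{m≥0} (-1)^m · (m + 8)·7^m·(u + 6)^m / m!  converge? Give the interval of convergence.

(−∞, ∞)

Apply the ratio test: |a_{m+1}| / |a_m| = ((m+1) + 8)/(m + 8) · 7 · 1/(m+1), which tends to 0 as m → ∞.
The ratio tends to 0 regardless of u, hence R = ∞.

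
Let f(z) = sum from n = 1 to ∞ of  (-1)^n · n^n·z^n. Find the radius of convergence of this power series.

R = 0

By the Cauchy root test, |a_n|^(1/n) = n → ∞.
The root grows without bound, so R = 0 (convergence only at z = 0).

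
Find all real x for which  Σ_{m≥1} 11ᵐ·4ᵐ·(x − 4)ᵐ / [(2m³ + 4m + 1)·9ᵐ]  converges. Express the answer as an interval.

[167/44, 185/44]

The ratio of consecutive coefficients is [(2m³ + 4m + 1)/(2(m+1)³ + 4(m+1) + 1)] · 11·4/9 → 44/9.
Convergence for |x − 4| · 44/9 < 1, i.e. |x − 4| < 9/44. So R = 9/44.
Check x = 185/44: the series is dominated by a constant times Σ 1/m³, which converges (p = 3 > 1).
When x = 167/44, absolute convergence follows by limit comparison with Σ 1/m³.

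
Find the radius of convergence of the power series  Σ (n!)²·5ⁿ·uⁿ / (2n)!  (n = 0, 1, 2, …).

Ratio test: |a_{n+1}/a_n| = (n+1)²/[(2n+1)·(2n+2)] · 5 → 5/4 as n → ∞.
Hence the series converges for |u| < 1/(5/4) = 4/5, so the radius of convergence is 4/5.

R = 4/5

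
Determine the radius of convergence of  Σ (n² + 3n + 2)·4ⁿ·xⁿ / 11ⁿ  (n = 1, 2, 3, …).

R = 11/4

By the ratio test, |a_{n+1}/a_n| = [((n+1)² + 3(n+1) + 2)/(n² + 3n + 2)] · 4/11 → 4/11.
Convergence for |x| · 4/11 < 1, i.e. |x| < 11/4. So R = 11/4.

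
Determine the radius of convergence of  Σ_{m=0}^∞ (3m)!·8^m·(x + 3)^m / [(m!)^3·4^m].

R = 1/54

Apply the ratio test: |a_{m+1}| / |a_m| = (3m+1)·(3m+2)·(3m+3)/(m+1)³ · 8/4, which tends to 54 as m → ∞.
Convergence for |x + 3| · 54 < 1, i.e. |x + 3| < 1/54. So R = 1/54.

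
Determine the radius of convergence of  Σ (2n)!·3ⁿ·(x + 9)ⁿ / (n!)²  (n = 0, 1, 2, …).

R = 1/12

The ratio of consecutive coefficients is (2n+1)·(2n+2)/(n+1)² · 3 → 12.
Hence the series converges for |x + 9| < 1/(12) = 1/12, so the radius of convergence is 1/12.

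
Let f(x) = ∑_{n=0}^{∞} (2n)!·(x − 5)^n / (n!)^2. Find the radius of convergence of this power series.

R = 1/4

By the ratio test, |a_{n+1}/a_n| = (2n+1)·(2n+2)/(n+1)² → 4.
Thus R = 1/(4) = 1/4.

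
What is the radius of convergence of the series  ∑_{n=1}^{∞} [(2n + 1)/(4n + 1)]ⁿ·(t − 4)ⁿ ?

Root test: |a_n|^(1/n) = (2n + 1)/(4n + 1) → 1/2.
Hence the series converges for |t − 4| < 1/(1/2) = 2, so the radius of convergence is 2.

R = 2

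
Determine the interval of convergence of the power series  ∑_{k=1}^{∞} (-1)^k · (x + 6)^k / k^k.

(−∞, ∞)

By the Cauchy root test, |a_k|^(1/k) = 1/k → 0.
The limit is 0 for every x, so R = ∞.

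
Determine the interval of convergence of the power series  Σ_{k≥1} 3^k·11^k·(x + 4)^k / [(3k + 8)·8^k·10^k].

Apply the ratio test: |a_{k+1}| / |a_k| = [(3k + 8)/(3(k+1) + 8)] · 3·11/(8·10), which tends to 33/80 as k → ∞.
Convergence for |x + 4| · 33/80 < 1, i.e. |x + 4| < 80/33. So R = 80/33.
When x = -52/33, comparison with the harmonic series Σ 1/k shows the series diverges.
When x = -212/33, convergence follows from the alternating series test (terms decrease monotonically to 0).

[-212/33, -52/33)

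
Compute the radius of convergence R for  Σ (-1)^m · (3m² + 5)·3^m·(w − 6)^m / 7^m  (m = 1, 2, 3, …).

The ratio of consecutive coefficients is [(3(m+1)² + 5)/(3m² + 5)] · 3/7 → 3/7.
Convergence for |w − 6| · 3/7 < 1, i.e. |w − 6| < 7/3. So R = 7/3.

R = 7/3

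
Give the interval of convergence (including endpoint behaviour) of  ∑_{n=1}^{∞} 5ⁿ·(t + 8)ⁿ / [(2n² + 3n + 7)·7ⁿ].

Ratio test: |a_{n+1}/a_n| = [(2n² + 3n + 7)/(2(n+1)² + 3(n+1) + 7)] · 5/7 → 5/7 as n → ∞.
Hence the series converges for |t + 8| < 1/(5/7) = 7/5, so the radius of convergence is 7/5.
Endpoint t = -33/5: absolute convergence follows by limit comparison with Σ 1/n².
At t = -47/5: absolute convergence follows by limit comparison with Σ 1/n².

[-47/5, -33/5]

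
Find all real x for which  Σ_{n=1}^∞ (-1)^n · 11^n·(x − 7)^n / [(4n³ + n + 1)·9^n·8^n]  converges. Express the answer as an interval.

Apply the ratio test: |a_{n+1}| / |a_n| = [(4n³ + n + 1)/(4(n+1)³ + (n+1) + 1)] · 11/(9·8), which tends to 11/72 as n → ∞.
Thus R = 1/(11/72) = 72/11.
Endpoint x = 149/11: the terms are on the order of 1/n³, so the series converges absolutely by comparison with the p-series (p = 3 > 1).
Check x = 5/11: absolute convergence follows by limit comparison with Σ 1/n³.

[5/11, 149/11]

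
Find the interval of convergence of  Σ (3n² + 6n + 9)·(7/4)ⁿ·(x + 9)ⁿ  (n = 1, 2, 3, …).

(-67/7, -59/7)

By the ratio test, |a_{n+1}/a_n| = [(3(n+1)² + 6(n+1) + 9)/(3n² + 6n + 9)] · 7/4 → 7/4.
Convergence for |x + 9| · 7/4 < 1, i.e. |x + 9| < 4/7. So R = 4/7.
At x = -59/7: the n-th term does not approach 0; divergence by the term test.
Check x = -67/7: the terms have absolute value of order n², which does not tend to 0, so the series diverges by the divergence test.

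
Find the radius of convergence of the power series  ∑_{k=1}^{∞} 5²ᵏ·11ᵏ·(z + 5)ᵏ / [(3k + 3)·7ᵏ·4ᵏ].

R = 28/275

By the ratio test, |a_{k+1}/a_k| = [(3k + 3)/(3(k+1) + 3)] · 25·11/(7·4) → 275/28.
Convergence for |z + 5| · 275/28 < 1, i.e. |z + 5| < 28/275. So R = 28/275.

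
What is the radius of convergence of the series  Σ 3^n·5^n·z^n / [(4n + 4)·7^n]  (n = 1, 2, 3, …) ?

Ratio test: |a_{n+1}/a_n| = [(4n + 4)/(4(n+1) + 4)] · 3·5/7 → 15/7 as n → ∞.
The series converges when 15/7 · |z| < 1, giving R = 7/15.

R = 7/15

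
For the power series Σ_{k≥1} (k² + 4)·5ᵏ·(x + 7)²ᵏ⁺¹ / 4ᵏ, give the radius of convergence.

Ratio test: |a_{k+1}/a_k| = [((k+1)² + 4)/(k² + 4)] · 5/4 → 5/4 as k → ∞.
Successive powers of (x + 7) differ by 2, so the series converges when |x + 7|² · 5/4 < 1, i.e. |x + 7| < √(4/5). So R = 2√5/5.

R = 2√5/5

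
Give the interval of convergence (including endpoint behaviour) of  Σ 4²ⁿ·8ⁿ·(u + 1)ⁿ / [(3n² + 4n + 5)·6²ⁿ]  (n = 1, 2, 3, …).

[-41/32, -23/32]

The ratio of consecutive coefficients is [(3n² + 4n + 5)/(3(n+1)² + 4(n+1) + 5)] · 16·8/36 → 32/9.
Hence the series converges for |u + 1| < 1/(32/9) = 9/32, so the radius of convergence is 9/32.
Check u = -23/32: the terms are on the order of 1/n², so the series converges absolutely by comparison with the p-series (p = 2 > 1).
Check u = -41/32: absolute convergence follows by limit comparison with Σ 1/n².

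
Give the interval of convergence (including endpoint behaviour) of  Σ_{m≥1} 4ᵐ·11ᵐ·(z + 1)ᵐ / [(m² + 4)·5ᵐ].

[-49/44, -39/44]

Ratio test: |a_{m+1}/a_m| = [(m² + 4)/((m+1)² + 4)] · 4·11/5 → 44/5 as m → ∞.
The series converges when 44/5 · |z + 1| < 1, giving R = 5/44.
Check z = -39/44: the terms are on the order of 1/m², so the series converges absolutely by comparison with the p-series (p = 2 > 1).
At z = -49/44: absolute convergence follows by limit comparison with Σ 1/m².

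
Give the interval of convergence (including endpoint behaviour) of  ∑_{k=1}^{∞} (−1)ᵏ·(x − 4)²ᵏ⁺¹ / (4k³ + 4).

[3, 5]

Ratio test: |a_{k+1}/a_k| = (4k³ + 4)/(4(k+1)³ + 4) → 1 as k → ∞.
Successive powers of (x − 4) differ by 2, so the series converges when |x − 4|² · 1 < 1, i.e. |x − 4| < √(1) = 1. So R = 1.
When x = 5, the terms are on the order of 1/k³, so the series converges absolutely by comparison with the p-series (p = 3 > 1).
When x = 3, absolute convergence follows by limit comparison with Σ 1/k³.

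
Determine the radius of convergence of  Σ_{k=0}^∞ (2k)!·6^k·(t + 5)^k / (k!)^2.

R = 1/24

The ratio of consecutive coefficients is (2k+1)·(2k+2)/(k+1)² · 6 → 24.
The series converges when 24 · |t + 5| < 1, giving R = 1/24.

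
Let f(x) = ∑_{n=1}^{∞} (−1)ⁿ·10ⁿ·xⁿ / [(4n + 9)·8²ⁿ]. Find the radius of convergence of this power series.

Ratio test: |a_{n+1}/a_n| = [(4n + 9)/(4(n+1) + 9)] · 10/64 → 5/32 as n → ∞.
Thus R = 1/(5/32) = 32/5.

R = 32/5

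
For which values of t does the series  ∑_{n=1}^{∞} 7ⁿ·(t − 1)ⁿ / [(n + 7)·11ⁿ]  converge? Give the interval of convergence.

[-4/7, 18/7)

Apply the ratio test: |a_{n+1}| / |a_n| = [(n + 7)/((n+1) + 7)] · 7/11, which tends to 7/11 as n → ∞.
Hence the series converges for |t − 1| < 1/(7/11) = 11/7, so the radius of convergence is 11/7.
Endpoint t = 18/7: comparison with the harmonic series Σ 1/n shows the series diverges.
Endpoint t = -4/7: convergence follows from the alternating series test (terms decrease monotonically to 0).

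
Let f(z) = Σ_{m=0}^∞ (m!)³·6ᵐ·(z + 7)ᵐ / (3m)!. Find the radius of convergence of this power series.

R = 9/2

By the ratio test, |a_{m+1}/a_m| = (m+1)³/[(3m+1)·(3m+2)·(3m+3)] · 6 → 2/9.
Convergence for |z + 7| · 2/9 < 1, i.e. |z + 7| < 9/2. So R = 9/2.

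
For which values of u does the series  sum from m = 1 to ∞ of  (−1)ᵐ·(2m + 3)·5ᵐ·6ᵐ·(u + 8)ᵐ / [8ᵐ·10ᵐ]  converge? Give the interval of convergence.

Ratio test: |a_{m+1}/a_m| = [(2(m+1) + 3)/(2m + 3)] · 5·6/(8·10) → 3/8 as m → ∞.
The series converges when 3/8 · |u + 8| < 1, giving R = 8/3.
Endpoint u = -16/3: the m-th term does not approach 0; divergence by the term test.
When u = -32/3, the terms do not tend to 0, so the series diverges.

(-32/3, -16/3)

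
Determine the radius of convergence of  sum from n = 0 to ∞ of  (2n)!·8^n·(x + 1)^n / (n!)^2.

The ratio of consecutive coefficients is (2n+1)·(2n+2)/(n+1)² · 8 → 32.
Convergence for |x + 1| · 32 < 1, i.e. |x + 1| < 1/32. So R = 1/32.

R = 1/32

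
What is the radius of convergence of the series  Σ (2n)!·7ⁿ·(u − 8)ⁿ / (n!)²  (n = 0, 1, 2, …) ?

R = 1/28

Ratio test: |a_{n+1}/a_n| = (2n+1)·(2n+2)/(n+1)² · 7 → 28 as n → ∞.
Convergence for |u − 8| · 28 < 1, i.e. |u − 8| < 1/28. So R = 1/28.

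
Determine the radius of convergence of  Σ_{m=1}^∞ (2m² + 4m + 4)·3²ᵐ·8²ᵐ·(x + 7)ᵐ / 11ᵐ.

By the ratio test, |a_{m+1}/a_m| = [(2(m+1)² + 4(m+1) + 4)/(2m² + 4m + 4)] · 9·64/11 → 576/11.
Thus R = 1/(576/11) = 11/576.

R = 11/576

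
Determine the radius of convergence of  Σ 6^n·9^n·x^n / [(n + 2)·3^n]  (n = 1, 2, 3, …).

The ratio of consecutive coefficients is [(n + 2)/((n+1) + 2)] · 6·9/3 → 18.
Thus R = 1/(18) = 1/18.

R = 1/18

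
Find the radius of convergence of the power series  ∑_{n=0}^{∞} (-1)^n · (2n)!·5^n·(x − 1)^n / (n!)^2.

By the ratio test, |a_{n+1}/a_n| = (2n+1)·(2n+2)/(n+1)² · 5 → 20.
The series converges when 20 · |x − 1| < 1, giving R = 1/20.

R = 1/20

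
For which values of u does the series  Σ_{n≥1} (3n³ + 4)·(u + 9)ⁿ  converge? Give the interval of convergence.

The ratio of consecutive coefficients is (3(n+1)³ + 4)/(3n³ + 4) → 1.
Hence R = 1.
At u = -8: the terms do not tend to 0, so the series diverges.
Check u = -10: the terms have absolute value of order n³, which does not tend to 0, so the series diverges by the divergence test.

(-10, -8)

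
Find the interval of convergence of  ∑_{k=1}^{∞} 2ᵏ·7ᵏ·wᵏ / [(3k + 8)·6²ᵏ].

Ratio test: |a_{k+1}/a_k| = [(3k + 8)/(3(k+1) + 8)] · 2·7/36 → 7/18 as k → ∞.
Hence the series converges for |w| < 1/(7/18) = 18/7, so the radius of convergence is 18/7.
When w = 18/7, the terms are asymptotic to a nonzero constant times 1/k, so the series diverges by limit comparison with Σ 1/k.
At w = -18/7: convergence follows from the alternating series test (terms decrease monotonically to 0).

[-18/7, 18/7)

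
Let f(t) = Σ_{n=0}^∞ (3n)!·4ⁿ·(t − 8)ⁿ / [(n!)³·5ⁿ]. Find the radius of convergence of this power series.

Apply the ratio test: |a_{n+1}| / |a_n| = (3n+1)·(3n+2)·(3n+3)/(n+1)³ · 4/5, which tends to 108/5 as n → ∞.
Hence the series converges for |t − 8| < 1/(108/5) = 5/108, so the radius of convergence is 5/108.

R = 5/108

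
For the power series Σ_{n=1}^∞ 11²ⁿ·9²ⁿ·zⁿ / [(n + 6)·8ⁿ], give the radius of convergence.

R = 8/9801

By the ratio test, |a_{n+1}/a_n| = [(n + 6)/((n+1) + 6)] · 121·81/8 → 9801/8.
The series converges when 9801/8 · |z| < 1, giving R = 8/9801.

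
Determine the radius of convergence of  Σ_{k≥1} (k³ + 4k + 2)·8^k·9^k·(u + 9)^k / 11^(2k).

R = 121/72

Ratio test: |a_{k+1}/a_k| = [((k+1)³ + 4(k+1) + 2)/(k³ + 4k + 2)] · 8·9/121 → 72/121 as k → ∞.
Thus R = 1/(72/121) = 121/72.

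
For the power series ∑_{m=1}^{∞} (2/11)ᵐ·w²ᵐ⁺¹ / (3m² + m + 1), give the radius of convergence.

Apply the ratio test: |a_{m+1}| / |a_m| = [(3m² + m + 1)/(3(m+1)² + (m+1) + 1)] · 2/11, which tends to 2/11 as m → ∞.
Since the exponent of w increases by 2 each term, convergence requires |w|² < 11/2, hence R = √22/2.

R = √22/2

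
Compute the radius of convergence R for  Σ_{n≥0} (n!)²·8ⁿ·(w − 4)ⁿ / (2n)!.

R = 1/2

Ratio test: |a_{n+1}/a_n| = (n+1)²/[(2n+1)·(2n+2)] · 8 → 2 as n → ∞.
Hence the series converges for |w − 4| < 1/(2) = 1/2, so the radius of convergence is 1/2.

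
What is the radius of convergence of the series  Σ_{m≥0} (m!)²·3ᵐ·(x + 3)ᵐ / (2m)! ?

R = 4/3

The ratio of consecutive coefficients is (m+1)²/[(2m+1)·(2m+2)] · 3 → 3/4.
Hence the series converges for |x + 3| < 1/(3/4) = 4/3, so the radius of convergence is 4/3.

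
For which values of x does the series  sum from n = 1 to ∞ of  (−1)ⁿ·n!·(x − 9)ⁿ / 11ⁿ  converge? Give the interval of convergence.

Ratio test: |a_{n+1}/a_n| = (n+1) · 1/11 → ∞ as n → ∞.
Since the ratio → ∞, the series diverges for every x ≠ 9, and R = 0.

{9}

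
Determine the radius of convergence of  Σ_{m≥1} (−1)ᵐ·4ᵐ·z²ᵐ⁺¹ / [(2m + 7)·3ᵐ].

The ratio of consecutive coefficients is [(2m + 7)/(2(m+1) + 7)] · 4/3 → 4/3.
Since the exponent of z increases by 2 each term, convergence requires |z|² < 3/4, hence R = √3/2.

R = √3/2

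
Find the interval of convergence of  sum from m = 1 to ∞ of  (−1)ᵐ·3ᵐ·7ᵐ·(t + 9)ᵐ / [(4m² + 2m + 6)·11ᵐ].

[-200/21, -178/21]

By the ratio test, |a_{m+1}/a_m| = [(4m² + 2m + 6)/(4(m+1)² + 2(m+1) + 6)] · 3·7/11 → 21/11.
Thus R = 1/(21/11) = 11/21.
Endpoint t = -178/21: the series is dominated by a constant times Σ 1/m², which converges (p = 2 > 1).
When t = -200/21, the series is dominated by a constant times Σ 1/m², which converges (p = 2 > 1).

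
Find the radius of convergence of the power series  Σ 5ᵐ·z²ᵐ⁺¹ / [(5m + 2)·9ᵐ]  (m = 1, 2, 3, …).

R = 3√5/5

The ratio of consecutive coefficients is [(5m + 2)/(5(m+1) + 2)] · 5/9 → 5/9.
Writing y = z², the series in y has radius 9/5, so |z| < √(9/5) and R = 3√5/5.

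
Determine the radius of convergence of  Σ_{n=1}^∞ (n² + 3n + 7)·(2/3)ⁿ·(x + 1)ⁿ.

Apply the ratio test: |a_{n+1}| / |a_n| = [((n+1)² + 3(n+1) + 7)/(n² + 3n + 7)] · 2/3, which tends to 2/3 as n → ∞.
Thus R = 1/(2/3) = 3/2.

R = 3/2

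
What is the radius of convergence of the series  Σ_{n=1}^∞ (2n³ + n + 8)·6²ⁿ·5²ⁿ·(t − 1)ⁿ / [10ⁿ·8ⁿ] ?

R = 4/45

Ratio test: |a_{n+1}/a_n| = [(2(n+1)³ + (n+1) + 8)/(2n³ + n + 8)] · 36·25/(10·8) → 45/4 as n → ∞.
Hence the series converges for |t − 1| < 1/(45/4) = 4/45, so the radius of convergence is 4/45.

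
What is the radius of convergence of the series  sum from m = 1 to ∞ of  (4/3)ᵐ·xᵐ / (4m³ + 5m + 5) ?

Apply the ratio test: |a_{m+1}| / |a_m| = [(4m³ + 5m + 5)/(4(m+1)³ + 5(m+1) + 5)] · 4/3, which tends to 4/3 as m → ∞.
The series converges when 4/3 · |x| < 1, giving R = 3/4.

R = 3/4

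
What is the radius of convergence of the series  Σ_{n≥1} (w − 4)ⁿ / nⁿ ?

By the Cauchy root test, |a_n|^(1/n) = 1/n → 0.
Since the n-th root of |a_n| tends to 0, the series converges for all real w; R = ∞.

R = ∞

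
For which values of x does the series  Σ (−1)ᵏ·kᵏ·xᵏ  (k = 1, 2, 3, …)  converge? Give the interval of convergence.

Root test: |a_k|^(1/k) = k → ∞.
Since the k-th root of |a_k| is unbounded, the series converges only at x = 0; R = 0.

{0}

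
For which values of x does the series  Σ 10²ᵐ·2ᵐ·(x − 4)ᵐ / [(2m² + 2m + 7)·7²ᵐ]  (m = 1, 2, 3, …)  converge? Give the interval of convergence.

[751/200, 849/200]

Ratio test: |a_{m+1}/a_m| = [(2m² + 2m + 7)/(2(m+1)² + 2(m+1) + 7)] · 100·2/49 → 200/49 as m → ∞.
Convergence for |x − 4| · 200/49 < 1, i.e. |x − 4| < 49/200. So R = 49/200.
When x = 849/200, the series is dominated by a constant times Σ 1/m², which converges (p = 2 > 1).
When x = 751/200, the terms are on the order of 1/m², so the series converges absolutely by comparison with the p-series (p = 2 > 1).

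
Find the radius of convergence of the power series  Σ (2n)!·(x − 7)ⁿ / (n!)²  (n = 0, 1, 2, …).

R = 1/4

By the ratio test, |a_{n+1}/a_n| = (2n+1)·(2n+2)/(n+1)² → 4.
Thus R = 1/(4) = 1/4.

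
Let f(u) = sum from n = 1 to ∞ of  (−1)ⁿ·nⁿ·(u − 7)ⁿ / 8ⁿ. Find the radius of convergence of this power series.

By the Cauchy root test, |a_n|^(1/n) = n/8 → ∞.
Since the n-th root of |a_n| is unbounded, the series converges only at u = 7; R = 0.

R = 0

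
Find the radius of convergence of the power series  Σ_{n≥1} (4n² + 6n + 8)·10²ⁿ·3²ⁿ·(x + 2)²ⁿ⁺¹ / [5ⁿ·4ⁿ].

R = √5/15

Apply the ratio test: |a_{n+1}| / |a_n| = [(4(n+1)² + 6(n+1) + 8)/(4n² + 6n + 8)] · 100·9/(5·4), which tends to 45 as n → ∞.
Writing y = (x + 2)², the series in y has radius 1/45, so |x + 2| < √(1/45) and R = √5/15.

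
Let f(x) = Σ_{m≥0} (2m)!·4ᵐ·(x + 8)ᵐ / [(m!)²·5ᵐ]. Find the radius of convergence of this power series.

Ratio test: |a_{m+1}/a_m| = (2m+1)·(2m+2)/(m+1)² · 4/5 → 16/5 as m → ∞.
Convergence for |x + 8| · 16/5 < 1, i.e. |x + 8| < 5/16. So R = 5/16.

R = 5/16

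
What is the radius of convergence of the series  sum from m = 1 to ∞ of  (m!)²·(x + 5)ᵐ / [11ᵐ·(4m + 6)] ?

By the ratio test, |a_{m+1}/a_m| = (m+1)² · 1/11 · (4m + 6)/(4(m+1) + 6) → ∞.
The ratio grows without bound, so the series diverges whenever (x + 5) ≠ 0; it converges only at x = -5. R = 0.

R = 0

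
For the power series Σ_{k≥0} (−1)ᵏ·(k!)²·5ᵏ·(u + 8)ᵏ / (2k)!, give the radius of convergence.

R = 4/5

By the ratio test, |a_{k+1}/a_k| = (k+1)²/[(2k+1)·(2k+2)] · 5 → 5/4.
Thus R = 1/(5/4) = 4/5.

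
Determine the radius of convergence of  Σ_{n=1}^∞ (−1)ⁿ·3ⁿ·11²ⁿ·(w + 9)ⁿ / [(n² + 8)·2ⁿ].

Ratio test: |a_{n+1}/a_n| = [(n² + 8)/((n+1)² + 8)] · 3·121/2 → 363/2 as n → ∞.
Hence the series converges for |w + 9| < 1/(363/2) = 2/363, so the radius of convergence is 2/363.

R = 2/363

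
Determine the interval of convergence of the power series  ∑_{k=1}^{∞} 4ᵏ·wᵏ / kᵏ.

(−∞, ∞)

By the Cauchy root test, |a_k|^(1/k) = 4/k → 0.
Since the k-th root of |a_k| tends to 0, the series converges for all real w; R = ∞.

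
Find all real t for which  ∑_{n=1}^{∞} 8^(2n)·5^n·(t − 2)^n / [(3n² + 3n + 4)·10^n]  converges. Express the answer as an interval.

[63/32, 65/32]

By the ratio test, |a_{n+1}/a_n| = [(3n² + 3n + 4)/(3(n+1)² + 3(n+1) + 4)] · 64·5/10 → 32.
Convergence for |t − 2| · 32 < 1, i.e. |t − 2| < 1/32. So R = 1/32.
Check t = 65/32: absolute convergence follows by limit comparison with Σ 1/n².
Check t = 63/32: the terms are on the order of 1/n², so the series converges absolutely by comparison with the p-series (p = 2 > 1).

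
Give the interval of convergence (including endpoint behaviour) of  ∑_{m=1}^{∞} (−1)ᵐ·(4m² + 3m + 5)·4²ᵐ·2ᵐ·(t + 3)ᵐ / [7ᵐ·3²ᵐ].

(-159/32, -33/32)

Apply the ratio test: |a_{m+1}| / |a_m| = [(4(m+1)² + 3(m+1) + 5)/(4m² + 3m + 5)] · 16·2/(7·9), which tends to 32/63 as m → ∞.
The series converges when 32/63 · |t + 3| < 1, giving R = 63/32.
Endpoint t = -33/32: the m-th term does not approach 0; divergence by the term test.
Check t = -159/32: the terms do not tend to 0, so the series diverges.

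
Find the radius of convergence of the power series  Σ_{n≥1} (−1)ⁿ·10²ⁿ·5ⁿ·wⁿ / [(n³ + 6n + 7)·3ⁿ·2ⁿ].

Apply the ratio test: |a_{n+1}| / |a_n| = [(n³ + 6n + 7)/((n+1)³ + 6(n+1) + 7)] · 100·5/(3·2), which tends to 250/3 as n → ∞.
Hence the series converges for |w| < 1/(250/3) = 3/250, so the radius of convergence is 3/250.

R = 3/250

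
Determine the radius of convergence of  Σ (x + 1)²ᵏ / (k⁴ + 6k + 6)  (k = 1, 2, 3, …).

R = 1

Ratio test: |a_{k+1}/a_k| = (k⁴ + 6k + 6)/((k+1)⁴ + 6(k+1) + 6) → 1 as k → ∞.
Writing y = (x + 1)², the series in y has radius 1, so |x + 1| < √(1) = 1 and R = 1.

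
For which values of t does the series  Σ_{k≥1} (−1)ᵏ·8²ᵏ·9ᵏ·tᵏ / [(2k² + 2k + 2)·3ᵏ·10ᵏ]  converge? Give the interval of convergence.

[-5/96, 5/96]

Ratio test: |a_{k+1}/a_k| = [(2k² + 2k + 2)/(2(k+1)² + 2(k+1) + 2)] · 64·9/(3·10) → 96/5 as k → ∞.
The series converges when 96/5 · |t| < 1, giving R = 5/96.
When t = 5/96, the terms are on the order of 1/k², so the series converges absolutely by comparison with the p-series (p = 2 > 1).
When t = -5/96, absolute convergence follows by limit comparison with Σ 1/k².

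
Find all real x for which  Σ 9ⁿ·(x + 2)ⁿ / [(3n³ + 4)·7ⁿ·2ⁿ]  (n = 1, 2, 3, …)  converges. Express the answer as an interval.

By the ratio test, |a_{n+1}/a_n| = [(3n³ + 4)/(3(n+1)³ + 4)] · 9/(7·2) → 9/14.
Thus R = 1/(9/14) = 14/9.
When x = -4/9, absolute convergence follows by limit comparison with Σ 1/n³.
At x = -32/9: the terms are on the order of 1/n³, so the series converges absolutely by comparison with the p-series (p = 3 > 1).

[-32/9, -4/9]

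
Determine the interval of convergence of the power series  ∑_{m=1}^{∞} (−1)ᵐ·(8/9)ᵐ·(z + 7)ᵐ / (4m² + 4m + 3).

[-65/8, -47/8]

Apply the ratio test: |a_{m+1}| / |a_m| = [(4m² + 4m + 3)/(4(m+1)² + 4(m+1) + 3)] · 8/9, which tends to 8/9 as m → ∞.
The series converges when 8/9 · |z + 7| < 1, giving R = 9/8.
When z = -47/8, absolute convergence follows by limit comparison with Σ 1/m².
Check z = -65/8: absolute convergence follows by limit comparison with Σ 1/m².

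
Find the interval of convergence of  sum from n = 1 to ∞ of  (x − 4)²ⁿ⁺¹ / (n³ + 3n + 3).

The ratio of consecutive coefficients is (n³ + 3n + 3)/((n+1)³ + 3(n+1) + 3) → 1.
Successive powers of (x − 4) differ by 2, so the series converges when |x − 4|² · 1 < 1, i.e. |x − 4| < √(1) = 1. So R = 1.
Check x = 5: the series is dominated by a constant times Σ 1/n³, which converges (p = 3 > 1).
Endpoint x = 3: the terms are on the order of 1/n³, so the series converges absolutely by comparison with the p-series (p = 3 > 1).

[3, 5]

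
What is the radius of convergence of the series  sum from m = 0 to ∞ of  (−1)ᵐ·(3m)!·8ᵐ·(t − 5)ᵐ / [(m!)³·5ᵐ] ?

R = 5/216

The ratio of consecutive coefficients is (3m+1)·(3m+2)·(3m+3)/(m+1)³ · 8/5 → 216/5.
The series converges when 216/5 · |t − 5| < 1, giving R = 5/216.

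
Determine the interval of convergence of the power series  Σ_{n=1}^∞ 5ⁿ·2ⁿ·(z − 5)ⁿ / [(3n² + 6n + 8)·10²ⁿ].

Ratio test: |a_{n+1}/a_n| = [(3n² + 6n + 8)/(3(n+1)² + 6(n+1) + 8)] · 5·2/100 → 1/10 as n → ∞.
Hence the series converges for |z − 5| < 1/(1/10) = 10, so the radius of convergence is 10.
Endpoint z = 15: the series is dominated by a constant times Σ 1/n², which converges (p = 2 > 1).
When z = -5, the terms are on the order of 1/n², so the series converges absolutely by comparison with the p-series (p = 2 > 1).

[-5, 15]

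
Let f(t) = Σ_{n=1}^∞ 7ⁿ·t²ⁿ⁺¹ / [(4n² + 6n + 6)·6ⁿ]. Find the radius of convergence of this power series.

R = √42/7

The ratio of consecutive coefficients is [(4n² + 6n + 6)/(4(n+1)² + 6(n+1) + 6)] · 7/6 → 7/6.
Writing y = t², the series in y has radius 6/7, so |t| < √(6/7) and R = √42/7.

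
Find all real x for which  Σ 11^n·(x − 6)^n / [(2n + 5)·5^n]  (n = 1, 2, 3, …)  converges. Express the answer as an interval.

[61/11, 71/11)

The ratio of consecutive coefficients is [(2n + 5)/(2(n+1) + 5)] · 11/5 → 11/5.
Convergence for |x − 6| · 11/5 < 1, i.e. |x − 6| < 5/11. So R = 5/11.
At x = 71/11: the terms are asymptotic to a nonzero constant times 1/n, so the series diverges by limit comparison with Σ 1/n.
Endpoint x = 61/11: convergence follows from the alternating series test (terms decrease monotonically to 0).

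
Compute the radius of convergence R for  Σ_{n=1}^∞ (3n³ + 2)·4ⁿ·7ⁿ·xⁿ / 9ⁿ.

R = 9/28

Ratio test: |a_{n+1}/a_n| = [(3(n+1)³ + 2)/(3n³ + 2)] · 4·7/9 → 28/9 as n → ∞.
Hence the series converges for |x| < 1/(28/9) = 9/28, so the radius of convergence is 9/28.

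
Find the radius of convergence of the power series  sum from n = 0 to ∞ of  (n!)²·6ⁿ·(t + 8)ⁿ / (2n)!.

R = 2/3

The ratio of consecutive coefficients is (n+1)²/[(2n+1)·(2n+2)] · 6 → 3/2.
Hence the series converges for |t + 8| < 1/(3/2) = 2/3, so the radius of convergence is 2/3.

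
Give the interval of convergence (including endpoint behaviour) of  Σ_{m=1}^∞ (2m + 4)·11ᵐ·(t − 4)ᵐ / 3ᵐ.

Ratio test: |a_{m+1}/a_m| = [(2(m+1) + 4)/(2m + 4)] · 11/3 → 11/3 as m → ∞.
Convergence for |t − 4| · 11/3 < 1, i.e. |t − 4| < 3/11. So R = 3/11.
Endpoint t = 47/11: the m-th term does not approach 0; divergence by the term test.
Check t = 41/11: the terms have absolute value of order m, which does not tend to 0, so the series diverges by the divergence test.

(41/11, 47/11)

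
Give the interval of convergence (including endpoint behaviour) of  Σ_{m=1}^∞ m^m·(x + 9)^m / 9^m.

Root test: |a_m|^(1/m) = m/9 → ∞.
Since the m-th root of |a_m| is unbounded, the series converges only at x = -9; R = 0.

{-9}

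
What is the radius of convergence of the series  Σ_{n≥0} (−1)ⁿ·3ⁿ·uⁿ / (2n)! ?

Apply the ratio test: |a_{n+1}| / |a_n| = 3 · 1/[(2n+1)·(2n+2)], which tends to 0 as n → ∞.
The limit is 0, so the series converges for all u; R = ∞.

R = ∞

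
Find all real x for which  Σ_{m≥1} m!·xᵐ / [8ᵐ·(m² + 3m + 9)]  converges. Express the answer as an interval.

Ratio test: |a_{m+1}/a_m| = (m+1) · 1/8 · (m² + 3m + 9)/((m+1)² + 3(m+1) + 9) → ∞ as m → ∞.
The ratio grows without bound, so the series diverges whenever x ≠ 0; it converges only at x = 0. R = 0.

{0}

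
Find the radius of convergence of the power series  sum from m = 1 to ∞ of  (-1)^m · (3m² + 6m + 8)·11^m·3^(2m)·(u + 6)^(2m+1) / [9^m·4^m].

R = 2√11/11

Apply the ratio test: |a_{m+1}| / |a_m| = [(3(m+1)² + 6(m+1) + 8)/(3m² + 6m + 8)] · 11·9/(9·4), which tends to 11/4 as m → ∞.
Successive powers of (u + 6) differ by 2, so the series converges when |u + 6|² · 11/4 < 1, i.e. |u + 6| < √(4/11). So R = 2√11/11.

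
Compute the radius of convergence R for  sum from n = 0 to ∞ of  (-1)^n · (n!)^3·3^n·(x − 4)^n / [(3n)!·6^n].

The ratio of consecutive coefficients is (n+1)³/[(3n+1)·(3n+2)·(3n+3)] · 3/6 → 1/54.
The series converges when 1/54 · |x − 4| < 1, giving R = 54.

R = 54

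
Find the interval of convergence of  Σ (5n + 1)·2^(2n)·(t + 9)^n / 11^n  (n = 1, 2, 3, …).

By the ratio test, |a_{n+1}/a_n| = [(5(n+1) + 1)/(5n + 1)] · 4/11 → 4/11.
Hence the series converges for |t + 9| < 1/(4/11) = 11/4, so the radius of convergence is 11/4.
When t = -25/4, the terms have absolute value of order n, which does not tend to 0, so the series diverges by the divergence test.
Check t = -47/4: the terms have absolute value of order n, which does not tend to 0, so the series diverges by the divergence test.

(-47/4, -25/4)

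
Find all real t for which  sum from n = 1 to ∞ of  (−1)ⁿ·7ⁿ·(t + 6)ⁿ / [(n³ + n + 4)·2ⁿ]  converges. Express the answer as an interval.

[-44/7, -40/7]

Ratio test: |a_{n+1}/a_n| = [(n³ + n + 4)/((n+1)³ + (n+1) + 4)] · 7/2 → 7/2 as n → ∞.
The series converges when 7/2 · |t + 6| < 1, giving R = 2/7.
Check t = -40/7: the series is dominated by a constant times Σ 1/n³, which converges (p = 3 > 1).
When t = -44/7, absolute convergence follows by limit comparison with Σ 1/n³.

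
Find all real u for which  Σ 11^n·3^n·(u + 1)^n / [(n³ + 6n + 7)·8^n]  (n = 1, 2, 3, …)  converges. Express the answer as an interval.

The ratio of consecutive coefficients is [(n³ + 6n + 7)/((n+1)³ + 6(n+1) + 7)] · 11·3/8 → 33/8.
Hence the series converges for |u + 1| < 1/(33/8) = 8/33, so the radius of convergence is 8/33.
Check u = -25/33: absolute convergence follows by limit comparison with Σ 1/n³.
Endpoint u = -41/33: the series is dominated by a constant times Σ 1/n³, which converges (p = 3 > 1).

[-41/33, -25/33]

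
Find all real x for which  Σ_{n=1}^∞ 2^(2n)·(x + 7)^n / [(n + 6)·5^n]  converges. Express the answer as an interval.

By the ratio test, |a_{n+1}/a_n| = [(n + 6)/((n+1) + 6)] · 4/5 → 4/5.
Hence the series converges for |x + 7| < 1/(4/5) = 5/4, so the radius of convergence is 5/4.
When x = -23/4, comparison with the harmonic series Σ 1/n shows the series diverges.
When x = -33/4, convergence follows from the alternating series test (terms decrease monotonically to 0).

[-33/4, -23/4)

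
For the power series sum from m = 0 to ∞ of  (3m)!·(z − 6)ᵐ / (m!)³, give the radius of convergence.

R = 1/27

By the ratio test, |a_{m+1}/a_m| = (3m+1)·(3m+2)·(3m+3)/(m+1)³ → 27.
The series converges when 27 · |z − 6| < 1, giving R = 1/27.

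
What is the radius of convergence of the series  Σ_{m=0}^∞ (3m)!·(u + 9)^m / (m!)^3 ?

The ratio of consecutive coefficients is (3m+1)·(3m+2)·(3m+3)/(m+1)³ → 27.
The series converges when 27 · |u + 9| < 1, giving R = 1/27.

R = 1/27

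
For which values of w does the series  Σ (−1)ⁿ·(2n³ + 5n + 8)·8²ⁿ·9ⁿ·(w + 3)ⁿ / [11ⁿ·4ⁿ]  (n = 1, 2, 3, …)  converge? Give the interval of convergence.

Ratio test: |a_{n+1}/a_n| = [(2(n+1)³ + 5(n+1) + 8)/(2n³ + 5n + 8)] · 64·9/(11·4) → 144/11 as n → ∞.
Convergence for |w + 3| · 144/11 < 1, i.e. |w + 3| < 11/144. So R = 11/144.
When w = -421/144, the n-th term does not approach 0; divergence by the term test.
Check w = -443/144: the terms have absolute value of order n³, which does not tend to 0, so the series diverges by the divergence test.

(-443/144, -421/144)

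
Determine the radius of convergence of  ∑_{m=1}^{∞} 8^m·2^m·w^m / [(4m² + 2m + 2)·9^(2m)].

Apply the ratio test: |a_{m+1}| / |a_m| = [(4m² + 2m + 2)/(4(m+1)² + 2(m+1) + 2)] · 8·2/81, which tends to 16/81 as m → ∞.
The series converges when 16/81 · |w| < 1, giving R = 81/16.

R = 81/16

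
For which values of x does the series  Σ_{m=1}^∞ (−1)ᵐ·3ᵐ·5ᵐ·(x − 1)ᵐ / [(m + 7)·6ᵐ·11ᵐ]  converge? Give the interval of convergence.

Apply the ratio test: |a_{m+1}| / |a_m| = [(m + 7)/((m+1) + 7)] · 3·5/(6·11), which tends to 5/22 as m → ∞.
Thus R = 1/(5/22) = 22/5.
Endpoint x = 27/5: the terms alternate in sign and decrease monotonically to 0 in absolute value (size ~ c/m), so the alternating series test gives convergence.
Endpoint x = -17/5: comparison with the harmonic series Σ 1/m shows the series diverges.

(-17/5, 27/5]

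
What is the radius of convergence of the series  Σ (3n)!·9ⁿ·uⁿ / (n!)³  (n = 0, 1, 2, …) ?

R = 1/243

The ratio of consecutive coefficients is (3n+1)·(3n+2)·(3n+3)/(n+1)³ · 9 → 243.
Hence the series converges for |u| < 1/(243) = 1/243, so the radius of convergence is 1/243.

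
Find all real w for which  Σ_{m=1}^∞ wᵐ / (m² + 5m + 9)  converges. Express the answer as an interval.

Ratio test: |a_{m+1}/a_m| = (m² + 5m + 9)/((m+1)² + 5(m+1) + 9) → 1 as m → ∞.
Convergence for |w| < 1, so R = 1.
At w = 1: absolute convergence follows by limit comparison with Σ 1/m².
When w = -1, absolute convergence follows by limit comparison with Σ 1/m².

[-1, 1]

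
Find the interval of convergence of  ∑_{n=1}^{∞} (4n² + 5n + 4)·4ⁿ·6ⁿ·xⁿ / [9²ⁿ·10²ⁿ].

(-675/2, 675/2)

By the ratio test, |a_{n+1}/a_n| = [(4(n+1)² + 5(n+1) + 4)/(4n² + 5n + 4)] · 4·6/(81·100) → 2/675.
The series converges when 2/675 · |x| < 1, giving R = 675/2.
At x = 675/2: the terms do not tend to 0, so the series diverges.
Endpoint x = -675/2: the terms do not tend to 0, so the series diverges.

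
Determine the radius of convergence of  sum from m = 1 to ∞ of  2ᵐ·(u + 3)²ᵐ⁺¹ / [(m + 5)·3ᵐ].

R = √6/2

Apply the ratio test: |a_{m+1}| / |a_m| = [(m + 5)/((m+1) + 5)] · 2/3, which tends to 2/3 as m → ∞.
Since the exponent of (u + 3) increases by 2 each term, convergence requires |u + 3|² < 3/2, hence R = √6/2.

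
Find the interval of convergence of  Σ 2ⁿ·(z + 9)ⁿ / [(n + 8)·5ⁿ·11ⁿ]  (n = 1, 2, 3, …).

Apply the ratio test: |a_{n+1}| / |a_n| = [(n + 8)/((n+1) + 8)] · 2/(5·11), which tends to 2/55 as n → ∞.
The series converges when 2/55 · |z + 9| < 1, giving R = 55/2.
When z = 37/2, comparison with the harmonic series Σ 1/n shows the series diverges.
Check z = -73/2: an alternating series whose terms decrease to 0 in absolute value, so it converges by the Leibniz criterion.

[-73/2, 37/2)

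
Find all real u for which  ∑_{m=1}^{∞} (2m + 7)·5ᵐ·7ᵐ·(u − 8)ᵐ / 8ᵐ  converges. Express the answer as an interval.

(272/35, 288/35)

By the ratio test, |a_{m+1}/a_m| = [(2(m+1) + 7)/(2m + 7)] · 5·7/8 → 35/8.
Thus R = 1/(35/8) = 8/35.
When u = 288/35, the m-th term does not approach 0; divergence by the term test.
When u = 272/35, the m-th term does not approach 0; divergence by the term test.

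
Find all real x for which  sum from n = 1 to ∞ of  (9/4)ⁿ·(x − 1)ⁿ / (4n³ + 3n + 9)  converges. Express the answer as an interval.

The ratio of consecutive coefficients is [(4n³ + 3n + 9)/(4(n+1)³ + 3(n+1) + 9)] · 9/4 → 9/4.
The series converges when 9/4 · |x − 1| < 1, giving R = 4/9.
When x = 13/9, the series is dominated by a constant times Σ 1/n³, which converges (p = 3 > 1).
At x = 5/9: absolute convergence follows by limit comparison with Σ 1/n³.

[5/9, 13/9]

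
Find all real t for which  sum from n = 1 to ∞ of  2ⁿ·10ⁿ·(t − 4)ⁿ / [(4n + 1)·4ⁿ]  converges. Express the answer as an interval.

Apply the ratio test: |a_{n+1}| / |a_n| = [(4n + 1)/(4(n+1) + 1)] · 2·10/4, which tends to 5 as n → ∞.
Convergence for |t − 4| · 5 < 1, i.e. |t − 4| < 1/5. So R = 1/5.
When t = 21/5, the terms behave like c/n; limit comparison with the harmonic series gives divergence.
When t = 19/5, the terms alternate in sign and decrease monotonically to 0 in absolute value (size ~ c/n), so the alternating series test gives convergence.

[19/5, 21/5)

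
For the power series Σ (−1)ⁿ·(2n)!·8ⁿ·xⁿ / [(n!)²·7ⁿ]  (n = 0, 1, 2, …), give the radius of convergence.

R = 7/32

Ratio test: |a_{n+1}/a_n| = (2n+1)·(2n+2)/(n+1)² · 8/7 → 32/7 as n → ∞.
Convergence for |x| · 32/7 < 1, i.e. |x| < 7/32. So R = 7/32.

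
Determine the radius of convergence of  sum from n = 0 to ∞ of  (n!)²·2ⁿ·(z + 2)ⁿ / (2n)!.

R = 2

The ratio of consecutive coefficients is (n+1)²/[(2n+1)·(2n+2)] · 2 → 1/2.
Convergence for |z + 2| · 1/2 < 1, i.e. |z + 2| < 2. So R = 2.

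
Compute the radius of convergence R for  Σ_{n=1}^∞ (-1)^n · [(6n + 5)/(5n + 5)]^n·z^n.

R = 5/6

Applying the root test, |a_n|^(1/n) = (6n + 5)/(5n + 5) → 6/5.
Thus R = 1/(6/5) = 5/6.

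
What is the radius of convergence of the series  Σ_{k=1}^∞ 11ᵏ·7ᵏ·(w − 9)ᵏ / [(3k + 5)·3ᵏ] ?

R = 3/77

Ratio test: |a_{k+1}/a_k| = [(3k + 5)/(3(k+1) + 5)] · 11·7/3 → 77/3 as k → ∞.
Convergence for |w − 9| · 77/3 < 1, i.e. |w − 9| < 3/77. So R = 3/77.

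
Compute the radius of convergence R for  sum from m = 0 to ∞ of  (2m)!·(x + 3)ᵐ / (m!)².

R = 1/4

Ratio test: |a_{m+1}/a_m| = (2m+1)·(2m+2)/(m+1)² → 4 as m → ∞.
The series converges when 4 · |x + 3| < 1, giving R = 1/4.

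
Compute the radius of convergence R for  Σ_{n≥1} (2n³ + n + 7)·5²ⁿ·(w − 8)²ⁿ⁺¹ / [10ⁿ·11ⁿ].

The ratio of consecutive coefficients is [(2(n+1)³ + (n+1) + 7)/(2n³ + n + 7)] · 25/(10·11) → 5/22.
Writing y = (w − 8)², the series in y has radius 22/5, so |w − 8| < √(22/5) and R = √110/5.

R = √110/5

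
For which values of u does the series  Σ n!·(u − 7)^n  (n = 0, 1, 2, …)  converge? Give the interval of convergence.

The ratio of consecutive coefficients is (n+1) → ∞.
Since the ratio → ∞, the series diverges for every u ≠ 7, and R = 0.

{7}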